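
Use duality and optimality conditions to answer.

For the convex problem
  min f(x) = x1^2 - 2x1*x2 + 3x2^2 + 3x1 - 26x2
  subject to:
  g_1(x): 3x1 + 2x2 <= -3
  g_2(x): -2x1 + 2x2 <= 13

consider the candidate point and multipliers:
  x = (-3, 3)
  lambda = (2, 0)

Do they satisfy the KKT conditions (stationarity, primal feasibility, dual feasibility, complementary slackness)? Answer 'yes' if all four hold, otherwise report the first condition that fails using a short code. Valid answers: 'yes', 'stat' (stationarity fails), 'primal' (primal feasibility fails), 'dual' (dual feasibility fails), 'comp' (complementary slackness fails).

Gradient of f: grad f(x) = Q x + c = (-9, -2)
Constraint values g_i(x) = a_i^T x - b_i:
  g_1((-3, 3)) = 0
  g_2((-3, 3)) = -1
Stationarity residual: grad f(x) + sum_i lambda_i a_i = (-3, 2)
  -> stationarity FAILS
Primal feasibility (all g_i <= 0): OK
Dual feasibility (all lambda_i >= 0): OK
Complementary slackness (lambda_i * g_i(x) = 0 for all i): OK

Verdict: the first failing condition is stationarity -> stat.

stat


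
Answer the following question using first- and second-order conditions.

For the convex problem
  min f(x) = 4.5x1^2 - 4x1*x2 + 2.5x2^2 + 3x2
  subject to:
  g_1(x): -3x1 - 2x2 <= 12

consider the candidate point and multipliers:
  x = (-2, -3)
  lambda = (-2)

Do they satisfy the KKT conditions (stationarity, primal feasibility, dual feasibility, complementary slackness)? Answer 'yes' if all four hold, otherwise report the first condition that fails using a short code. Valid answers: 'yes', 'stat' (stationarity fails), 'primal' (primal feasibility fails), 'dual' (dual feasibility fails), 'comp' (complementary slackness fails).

Gradient of f: grad f(x) = Q x + c = (-6, -4)
Constraint values g_i(x) = a_i^T x - b_i:
  g_1((-2, -3)) = 0
Stationarity residual: grad f(x) + sum_i lambda_i a_i = (0, 0)
  -> stationarity OK
Primal feasibility (all g_i <= 0): OK
Dual feasibility (all lambda_i >= 0): FAILS
Complementary slackness (lambda_i * g_i(x) = 0 for all i): OK

Verdict: the first failing condition is dual_feasibility -> dual.

dual


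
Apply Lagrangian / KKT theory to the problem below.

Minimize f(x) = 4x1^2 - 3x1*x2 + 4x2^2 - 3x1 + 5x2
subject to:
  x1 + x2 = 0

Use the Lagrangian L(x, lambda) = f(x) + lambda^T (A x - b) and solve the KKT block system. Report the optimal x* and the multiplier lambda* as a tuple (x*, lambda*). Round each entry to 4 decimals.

Form the Lagrangian:
  L(x, lambda) = (1/2) x^T Q x + c^T x + lambda^T (A x - b)
Stationarity (grad_x L = 0): Q x + c + A^T lambda = 0.
Primal feasibility: A x = b.

This gives the KKT block system:
  [ Q   A^T ] [ x     ]   [-c ]
  [ A    0  ] [ lambda ] = [ b ]

Solving the linear system:
  x*      = (0.3636, -0.3636)
  lambda* = (-1)
  f(x*)   = -1.4545

x* = (0.3636, -0.3636), lambda* = (-1)


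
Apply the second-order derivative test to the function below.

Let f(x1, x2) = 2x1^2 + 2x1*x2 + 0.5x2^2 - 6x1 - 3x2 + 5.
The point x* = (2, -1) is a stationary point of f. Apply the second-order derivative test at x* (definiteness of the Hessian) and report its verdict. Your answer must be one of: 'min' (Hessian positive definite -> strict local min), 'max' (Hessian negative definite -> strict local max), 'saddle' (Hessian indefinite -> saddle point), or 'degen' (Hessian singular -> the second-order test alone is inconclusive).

Compute the Hessian H = grad^2 f:
  H = [[4, 2], [2, 1]]
Verify stationarity: grad f(x*) = H x* + g = (0, 0).
Eigenvalues of H: 0, 5.
H has a zero eigenvalue (singular; positive semidefinite but not definite), so H is neither positive definite, negative definite, nor indefinite. The second-order test alone is inconclusive -> degen.
(Indeed, f is constant along the null direction of H through x*, so x* is not a strict local extremum.)

degen


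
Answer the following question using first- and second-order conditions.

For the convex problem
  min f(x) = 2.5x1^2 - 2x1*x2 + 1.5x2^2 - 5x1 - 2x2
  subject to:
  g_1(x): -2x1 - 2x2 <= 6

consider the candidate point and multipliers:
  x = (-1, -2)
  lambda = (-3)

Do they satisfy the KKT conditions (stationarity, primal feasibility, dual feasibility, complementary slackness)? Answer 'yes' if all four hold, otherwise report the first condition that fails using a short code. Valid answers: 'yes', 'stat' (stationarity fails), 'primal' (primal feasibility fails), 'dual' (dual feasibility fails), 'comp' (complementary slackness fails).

Gradient of f: grad f(x) = Q x + c = (-6, -6)
Constraint values g_i(x) = a_i^T x - b_i:
  g_1((-1, -2)) = 0
Stationarity residual: grad f(x) + sum_i lambda_i a_i = (0, 0)
  -> stationarity OK
Primal feasibility (all g_i <= 0): OK
Dual feasibility (all lambda_i >= 0): FAILS
Complementary slackness (lambda_i * g_i(x) = 0 for all i): OK

Verdict: the first failing condition is dual_feasibility -> dual.

dual


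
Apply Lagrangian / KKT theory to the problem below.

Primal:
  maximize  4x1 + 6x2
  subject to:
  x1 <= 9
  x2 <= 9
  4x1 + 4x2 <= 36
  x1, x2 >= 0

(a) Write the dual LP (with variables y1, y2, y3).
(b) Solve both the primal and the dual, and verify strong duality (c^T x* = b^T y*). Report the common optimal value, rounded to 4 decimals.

The standard primal-dual pair for 'max c^T x s.t. A x <= b, x >= 0' is:
  Dual:  min b^T y  s.t.  A^T y >= c,  y >= 0.

So the dual LP is:
  minimize  9y1 + 9y2 + 36y3
  subject to:
    y1 + 4y3 >= 4
    y2 + 4y3 >= 6
    y1, y2, y3 >= 0

Solving the primal: x* = (0, 9).
  primal value c^T x* = 54.
Solving the dual: y* = (0, 0, 1.5).
  dual value b^T y* = 54.
Strong duality: c^T x* = b^T y*. Confirmed.

54


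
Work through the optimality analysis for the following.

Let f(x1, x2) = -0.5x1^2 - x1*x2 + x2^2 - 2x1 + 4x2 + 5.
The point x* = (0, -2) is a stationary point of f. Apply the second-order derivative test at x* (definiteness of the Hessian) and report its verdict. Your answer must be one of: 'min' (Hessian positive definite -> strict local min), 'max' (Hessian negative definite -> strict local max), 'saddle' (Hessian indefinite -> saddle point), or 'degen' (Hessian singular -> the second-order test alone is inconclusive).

Compute the Hessian H = grad^2 f:
  H = [[-1, -1], [-1, 2]]
Verify stationarity: grad f(x*) = H x* + g = (0, 0).
Eigenvalues of H: -1.3028, 2.3028.
Eigenvalues have mixed signs, so H is indefinite -> x* is a saddle point.

saddle


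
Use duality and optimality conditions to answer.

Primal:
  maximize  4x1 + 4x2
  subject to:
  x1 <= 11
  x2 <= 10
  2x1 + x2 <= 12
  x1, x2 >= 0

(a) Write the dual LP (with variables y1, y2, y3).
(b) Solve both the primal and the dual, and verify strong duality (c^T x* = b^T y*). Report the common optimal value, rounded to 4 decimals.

The standard primal-dual pair for 'max c^T x s.t. A x <= b, x >= 0' is:
  Dual:  min b^T y  s.t.  A^T y >= c,  y >= 0.

So the dual LP is:
  minimize  11y1 + 10y2 + 12y3
  subject to:
    y1 + 2y3 >= 4
    y2 + y3 >= 4
    y1, y2, y3 >= 0

Solving the primal: x* = (1, 10).
  primal value c^T x* = 44.
Solving the dual: y* = (0, 2, 2).
  dual value b^T y* = 44.
Strong duality: c^T x* = b^T y*. Confirmed.

44


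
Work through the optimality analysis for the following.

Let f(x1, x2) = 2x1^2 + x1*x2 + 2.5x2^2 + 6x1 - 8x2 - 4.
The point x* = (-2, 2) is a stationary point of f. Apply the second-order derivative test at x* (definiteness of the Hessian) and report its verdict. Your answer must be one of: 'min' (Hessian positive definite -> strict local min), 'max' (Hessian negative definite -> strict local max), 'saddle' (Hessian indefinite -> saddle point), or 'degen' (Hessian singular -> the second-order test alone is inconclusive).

Compute the Hessian H = grad^2 f:
  H = [[4, 1], [1, 5]]
Verify stationarity: grad f(x*) = H x* + g = (0, 0).
Eigenvalues of H: 3.382, 5.618.
Both eigenvalues > 0, so H is positive definite -> x* is a strict local min.

min


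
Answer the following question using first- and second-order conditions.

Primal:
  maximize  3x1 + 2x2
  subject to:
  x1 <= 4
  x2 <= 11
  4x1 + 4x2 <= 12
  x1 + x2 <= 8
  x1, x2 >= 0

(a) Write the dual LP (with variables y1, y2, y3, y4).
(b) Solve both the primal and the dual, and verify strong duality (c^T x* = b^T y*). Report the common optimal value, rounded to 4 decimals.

The standard primal-dual pair for 'max c^T x s.t. A x <= b, x >= 0' is:
  Dual:  min b^T y  s.t.  A^T y >= c,  y >= 0.

So the dual LP is:
  minimize  4y1 + 11y2 + 12y3 + 8y4
  subject to:
    y1 + 4y3 + y4 >= 3
    y2 + 4y3 + y4 >= 2
    y1, y2, y3, y4 >= 0

Solving the primal: x* = (3, 0).
  primal value c^T x* = 9.
Solving the dual: y* = (0, 0, 0.75, 0).
  dual value b^T y* = 9.
Strong duality: c^T x* = b^T y*. Confirmed.

9


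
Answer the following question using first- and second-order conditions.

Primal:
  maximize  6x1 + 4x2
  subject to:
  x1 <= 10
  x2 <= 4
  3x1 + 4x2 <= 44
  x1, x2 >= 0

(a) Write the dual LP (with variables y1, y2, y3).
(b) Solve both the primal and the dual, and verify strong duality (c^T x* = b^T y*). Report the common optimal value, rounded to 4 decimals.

The standard primal-dual pair for 'max c^T x s.t. A x <= b, x >= 0' is:
  Dual:  min b^T y  s.t.  A^T y >= c,  y >= 0.

So the dual LP is:
  minimize  10y1 + 4y2 + 44y3
  subject to:
    y1 + 3y3 >= 6
    y2 + 4y3 >= 4
    y1, y2, y3 >= 0

Solving the primal: x* = (10, 3.5).
  primal value c^T x* = 74.
Solving the dual: y* = (3, 0, 1).
  dual value b^T y* = 74.
Strong duality: c^T x* = b^T y*. Confirmed.

74


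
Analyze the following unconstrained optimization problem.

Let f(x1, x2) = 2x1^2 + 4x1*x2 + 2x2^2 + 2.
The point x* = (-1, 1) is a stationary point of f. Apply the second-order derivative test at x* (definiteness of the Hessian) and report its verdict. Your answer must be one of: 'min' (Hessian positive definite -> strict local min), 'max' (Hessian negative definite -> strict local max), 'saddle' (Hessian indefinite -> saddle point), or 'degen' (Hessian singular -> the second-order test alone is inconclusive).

Compute the Hessian H = grad^2 f:
  H = [[4, 4], [4, 4]]
Verify stationarity: grad f(x*) = H x* + g = (0, 0).
Eigenvalues of H: 0, 8.
H has a zero eigenvalue (singular; positive semidefinite but not definite), so H is neither positive definite, negative definite, nor indefinite. The second-order test alone is inconclusive -> degen.
(Indeed, f is constant along the null direction of H through x*, so x* is not a strict local extremum.)

degen


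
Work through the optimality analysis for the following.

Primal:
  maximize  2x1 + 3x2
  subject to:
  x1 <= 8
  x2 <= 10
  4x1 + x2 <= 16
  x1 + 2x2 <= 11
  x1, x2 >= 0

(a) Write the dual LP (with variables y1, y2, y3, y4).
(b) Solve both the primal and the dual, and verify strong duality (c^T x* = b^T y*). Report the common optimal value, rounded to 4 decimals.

The standard primal-dual pair for 'max c^T x s.t. A x <= b, x >= 0' is:
  Dual:  min b^T y  s.t.  A^T y >= c,  y >= 0.

So the dual LP is:
  minimize  8y1 + 10y2 + 16y3 + 11y4
  subject to:
    y1 + 4y3 + y4 >= 2
    y2 + y3 + 2y4 >= 3
    y1, y2, y3, y4 >= 0

Solving the primal: x* = (3, 4).
  primal value c^T x* = 18.
Solving the dual: y* = (0, 0, 0.1429, 1.4286).
  dual value b^T y* = 18.
Strong duality: c^T x* = b^T y*. Confirmed.

18


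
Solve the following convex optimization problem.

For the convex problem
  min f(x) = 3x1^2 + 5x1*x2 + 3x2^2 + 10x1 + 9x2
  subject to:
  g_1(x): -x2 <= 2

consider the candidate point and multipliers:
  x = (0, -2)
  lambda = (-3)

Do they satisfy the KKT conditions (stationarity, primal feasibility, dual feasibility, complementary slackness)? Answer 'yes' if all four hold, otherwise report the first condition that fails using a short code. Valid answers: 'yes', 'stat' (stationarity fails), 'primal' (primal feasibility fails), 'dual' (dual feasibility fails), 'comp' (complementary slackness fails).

Gradient of f: grad f(x) = Q x + c = (0, -3)
Constraint values g_i(x) = a_i^T x - b_i:
  g_1((0, -2)) = 0
Stationarity residual: grad f(x) + sum_i lambda_i a_i = (0, 0)
  -> stationarity OK
Primal feasibility (all g_i <= 0): OK
Dual feasibility (all lambda_i >= 0): FAILS
Complementary slackness (lambda_i * g_i(x) = 0 for all i): OK

Verdict: the first failing condition is dual_feasibility -> dual.

dual


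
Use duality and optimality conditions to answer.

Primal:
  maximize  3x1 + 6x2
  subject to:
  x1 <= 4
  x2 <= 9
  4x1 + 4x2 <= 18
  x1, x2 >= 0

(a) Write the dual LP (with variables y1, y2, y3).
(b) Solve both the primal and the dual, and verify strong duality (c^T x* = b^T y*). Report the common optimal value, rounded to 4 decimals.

The standard primal-dual pair for 'max c^T x s.t. A x <= b, x >= 0' is:
  Dual:  min b^T y  s.t.  A^T y >= c,  y >= 0.

So the dual LP is:
  minimize  4y1 + 9y2 + 18y3
  subject to:
    y1 + 4y3 >= 3
    y2 + 4y3 >= 6
    y1, y2, y3 >= 0

Solving the primal: x* = (0, 4.5).
  primal value c^T x* = 27.
Solving the dual: y* = (0, 0, 1.5).
  dual value b^T y* = 27.
Strong duality: c^T x* = b^T y*. Confirmed.

27


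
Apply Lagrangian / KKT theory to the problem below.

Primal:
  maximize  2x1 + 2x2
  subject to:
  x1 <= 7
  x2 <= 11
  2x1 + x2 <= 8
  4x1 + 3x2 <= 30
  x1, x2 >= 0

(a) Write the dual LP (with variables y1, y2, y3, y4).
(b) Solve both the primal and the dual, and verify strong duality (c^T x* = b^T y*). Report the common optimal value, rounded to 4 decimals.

The standard primal-dual pair for 'max c^T x s.t. A x <= b, x >= 0' is:
  Dual:  min b^T y  s.t.  A^T y >= c,  y >= 0.

So the dual LP is:
  minimize  7y1 + 11y2 + 8y3 + 30y4
  subject to:
    y1 + 2y3 + 4y4 >= 2
    y2 + y3 + 3y4 >= 2
    y1, y2, y3, y4 >= 0

Solving the primal: x* = (0, 8).
  primal value c^T x* = 16.
Solving the dual: y* = (0, 0, 2, 0).
  dual value b^T y* = 16.
Strong duality: c^T x* = b^T y*. Confirmed.

16


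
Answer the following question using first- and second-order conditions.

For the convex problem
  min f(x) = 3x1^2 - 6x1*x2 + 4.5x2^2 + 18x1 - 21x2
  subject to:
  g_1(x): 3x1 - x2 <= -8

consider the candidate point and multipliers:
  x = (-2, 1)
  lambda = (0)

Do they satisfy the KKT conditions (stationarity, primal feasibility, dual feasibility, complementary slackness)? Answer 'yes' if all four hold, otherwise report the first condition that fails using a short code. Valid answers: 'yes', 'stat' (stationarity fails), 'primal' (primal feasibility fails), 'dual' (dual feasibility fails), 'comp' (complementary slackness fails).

Gradient of f: grad f(x) = Q x + c = (0, 0)
Constraint values g_i(x) = a_i^T x - b_i:
  g_1((-2, 1)) = 1
Stationarity residual: grad f(x) + sum_i lambda_i a_i = (0, 0)
  -> stationarity OK
Primal feasibility (all g_i <= 0): FAILS
Dual feasibility (all lambda_i >= 0): OK
Complementary slackness (lambda_i * g_i(x) = 0 for all i): OK

Verdict: the first failing condition is primal_feasibility -> primal.

primal


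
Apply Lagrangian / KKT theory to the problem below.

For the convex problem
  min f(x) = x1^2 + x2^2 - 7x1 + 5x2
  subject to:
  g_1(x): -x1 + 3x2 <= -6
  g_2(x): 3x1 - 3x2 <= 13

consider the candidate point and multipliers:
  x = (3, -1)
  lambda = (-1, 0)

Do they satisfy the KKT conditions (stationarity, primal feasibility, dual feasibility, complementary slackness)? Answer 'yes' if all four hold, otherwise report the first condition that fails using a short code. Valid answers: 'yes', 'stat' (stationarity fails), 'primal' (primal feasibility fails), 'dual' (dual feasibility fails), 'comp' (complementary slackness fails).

Gradient of f: grad f(x) = Q x + c = (-1, 3)
Constraint values g_i(x) = a_i^T x - b_i:
  g_1((3, -1)) = 0
  g_2((3, -1)) = -1
Stationarity residual: grad f(x) + sum_i lambda_i a_i = (0, 0)
  -> stationarity OK
Primal feasibility (all g_i <= 0): OK
Dual feasibility (all lambda_i >= 0): FAILS
Complementary slackness (lambda_i * g_i(x) = 0 for all i): OK

Verdict: the first failing condition is dual_feasibility -> dual.

dual


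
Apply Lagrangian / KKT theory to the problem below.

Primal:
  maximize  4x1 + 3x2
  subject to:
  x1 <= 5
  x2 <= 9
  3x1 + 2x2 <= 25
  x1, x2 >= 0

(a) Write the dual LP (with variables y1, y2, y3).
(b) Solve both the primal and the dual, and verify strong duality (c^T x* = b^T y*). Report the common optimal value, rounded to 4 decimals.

The standard primal-dual pair for 'max c^T x s.t. A x <= b, x >= 0' is:
  Dual:  min b^T y  s.t.  A^T y >= c,  y >= 0.

So the dual LP is:
  minimize  5y1 + 9y2 + 25y3
  subject to:
    y1 + 3y3 >= 4
    y2 + 2y3 >= 3
    y1, y2, y3 >= 0

Solving the primal: x* = (2.3333, 9).
  primal value c^T x* = 36.3333.
Solving the dual: y* = (0, 0.3333, 1.3333).
  dual value b^T y* = 36.3333.
Strong duality: c^T x* = b^T y*. Confirmed.

36.3333


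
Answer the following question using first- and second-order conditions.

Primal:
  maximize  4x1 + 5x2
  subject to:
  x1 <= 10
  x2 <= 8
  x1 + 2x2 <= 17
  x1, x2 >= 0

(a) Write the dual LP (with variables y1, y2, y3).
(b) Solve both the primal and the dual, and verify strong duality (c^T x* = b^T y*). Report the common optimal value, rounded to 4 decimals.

The standard primal-dual pair for 'max c^T x s.t. A x <= b, x >= 0' is:
  Dual:  min b^T y  s.t.  A^T y >= c,  y >= 0.

So the dual LP is:
  minimize  10y1 + 8y2 + 17y3
  subject to:
    y1 + y3 >= 4
    y2 + 2y3 >= 5
    y1, y2, y3 >= 0

Solving the primal: x* = (10, 3.5).
  primal value c^T x* = 57.5.
Solving the dual: y* = (1.5, 0, 2.5).
  dual value b^T y* = 57.5.
Strong duality: c^T x* = b^T y*. Confirmed.

57.5


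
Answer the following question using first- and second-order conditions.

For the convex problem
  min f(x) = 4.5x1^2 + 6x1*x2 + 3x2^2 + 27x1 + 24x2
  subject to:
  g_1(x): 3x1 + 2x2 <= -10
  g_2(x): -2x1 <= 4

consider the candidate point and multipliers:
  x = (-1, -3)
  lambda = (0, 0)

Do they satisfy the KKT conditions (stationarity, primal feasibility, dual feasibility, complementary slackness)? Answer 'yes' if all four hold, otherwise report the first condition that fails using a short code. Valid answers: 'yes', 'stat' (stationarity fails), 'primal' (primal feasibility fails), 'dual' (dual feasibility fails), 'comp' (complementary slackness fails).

Gradient of f: grad f(x) = Q x + c = (0, 0)
Constraint values g_i(x) = a_i^T x - b_i:
  g_1((-1, -3)) = 1
  g_2((-1, -3)) = -2
Stationarity residual: grad f(x) + sum_i lambda_i a_i = (0, 0)
  -> stationarity OK
Primal feasibility (all g_i <= 0): FAILS
Dual feasibility (all lambda_i >= 0): OK
Complementary slackness (lambda_i * g_i(x) = 0 for all i): OK

Verdict: the first failing condition is primal_feasibility -> primal.

primal


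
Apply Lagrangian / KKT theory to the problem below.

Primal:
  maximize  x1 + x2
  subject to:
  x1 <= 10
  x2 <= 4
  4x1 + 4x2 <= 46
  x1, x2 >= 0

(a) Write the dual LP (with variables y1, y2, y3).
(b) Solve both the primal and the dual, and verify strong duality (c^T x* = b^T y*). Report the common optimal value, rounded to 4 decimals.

The standard primal-dual pair for 'max c^T x s.t. A x <= b, x >= 0' is:
  Dual:  min b^T y  s.t.  A^T y >= c,  y >= 0.

So the dual LP is:
  minimize  10y1 + 4y2 + 46y3
  subject to:
    y1 + 4y3 >= 1
    y2 + 4y3 >= 1
    y1, y2, y3 >= 0

Solving the primal: x* = (7.5, 4).
  primal value c^T x* = 11.5.
Solving the dual: y* = (0, 0, 0.25).
  dual value b^T y* = 11.5.
Strong duality: c^T x* = b^T y*. Confirmed.

11.5


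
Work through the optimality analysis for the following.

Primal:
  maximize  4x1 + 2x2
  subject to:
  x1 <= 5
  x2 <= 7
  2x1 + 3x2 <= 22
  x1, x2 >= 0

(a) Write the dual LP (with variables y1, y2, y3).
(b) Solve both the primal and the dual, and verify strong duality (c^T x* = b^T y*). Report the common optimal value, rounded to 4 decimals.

The standard primal-dual pair for 'max c^T x s.t. A x <= b, x >= 0' is:
  Dual:  min b^T y  s.t.  A^T y >= c,  y >= 0.

So the dual LP is:
  minimize  5y1 + 7y2 + 22y3
  subject to:
    y1 + 2y3 >= 4
    y2 + 3y3 >= 2
    y1, y2, y3 >= 0

Solving the primal: x* = (5, 4).
  primal value c^T x* = 28.
Solving the dual: y* = (2.6667, 0, 0.6667).
  dual value b^T y* = 28.
Strong duality: c^T x* = b^T y*. Confirmed.

28


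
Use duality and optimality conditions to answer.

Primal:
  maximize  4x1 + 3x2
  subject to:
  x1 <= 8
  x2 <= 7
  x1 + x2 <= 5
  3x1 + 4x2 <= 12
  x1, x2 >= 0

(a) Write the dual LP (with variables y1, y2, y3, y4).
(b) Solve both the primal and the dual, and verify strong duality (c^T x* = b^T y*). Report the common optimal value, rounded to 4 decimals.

The standard primal-dual pair for 'max c^T x s.t. A x <= b, x >= 0' is:
  Dual:  min b^T y  s.t.  A^T y >= c,  y >= 0.

So the dual LP is:
  minimize  8y1 + 7y2 + 5y3 + 12y4
  subject to:
    y1 + y3 + 3y4 >= 4
    y2 + y3 + 4y4 >= 3
    y1, y2, y3, y4 >= 0

Solving the primal: x* = (4, 0).
  primal value c^T x* = 16.
Solving the dual: y* = (0, 0, 0, 1.3333).
  dual value b^T y* = 16.
Strong duality: c^T x* = b^T y*. Confirmed.

16


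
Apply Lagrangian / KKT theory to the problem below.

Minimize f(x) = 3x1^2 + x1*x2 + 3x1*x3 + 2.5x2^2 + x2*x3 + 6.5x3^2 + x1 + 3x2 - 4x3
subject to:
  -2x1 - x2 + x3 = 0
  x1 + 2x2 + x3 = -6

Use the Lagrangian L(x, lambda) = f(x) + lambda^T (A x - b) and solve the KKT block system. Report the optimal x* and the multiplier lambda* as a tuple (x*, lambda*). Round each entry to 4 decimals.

Form the Lagrangian:
  L(x, lambda) = (1/2) x^T Q x + c^T x + lambda^T (A x - b)
Stationarity (grad_x L = 0): Q x + c + A^T lambda = 0.
Primal feasibility: A x = b.

This gives the KKT block system:
  [ Q   A^T ] [ x     ]   [-c ]
  [ A    0  ] [ lambda ] = [ b ]

Solving the linear system:
  x*      = (1.1538, -3.1538, -0.8462)
  lambda* = (5.641, 9.0513)
  f(x*)   = 24.6923

x* = (1.1538, -3.1538, -0.8462), lambda* = (5.641, 9.0513)


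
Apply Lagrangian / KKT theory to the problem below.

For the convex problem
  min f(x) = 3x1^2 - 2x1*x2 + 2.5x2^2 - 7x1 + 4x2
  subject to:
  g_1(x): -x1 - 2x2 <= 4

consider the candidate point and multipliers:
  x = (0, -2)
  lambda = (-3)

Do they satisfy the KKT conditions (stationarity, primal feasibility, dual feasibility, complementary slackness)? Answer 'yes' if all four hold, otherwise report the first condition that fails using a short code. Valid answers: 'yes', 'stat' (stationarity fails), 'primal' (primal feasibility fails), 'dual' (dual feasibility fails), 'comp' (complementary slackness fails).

Gradient of f: grad f(x) = Q x + c = (-3, -6)
Constraint values g_i(x) = a_i^T x - b_i:
  g_1((0, -2)) = 0
Stationarity residual: grad f(x) + sum_i lambda_i a_i = (0, 0)
  -> stationarity OK
Primal feasibility (all g_i <= 0): OK
Dual feasibility (all lambda_i >= 0): FAILS
Complementary slackness (lambda_i * g_i(x) = 0 for all i): OK

Verdict: the first failing condition is dual_feasibility -> dual.

dual


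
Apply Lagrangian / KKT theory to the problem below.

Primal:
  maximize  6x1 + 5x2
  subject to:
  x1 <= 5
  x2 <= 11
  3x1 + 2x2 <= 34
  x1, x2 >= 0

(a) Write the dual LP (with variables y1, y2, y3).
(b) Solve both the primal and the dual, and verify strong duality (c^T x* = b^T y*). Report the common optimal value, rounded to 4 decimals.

The standard primal-dual pair for 'max c^T x s.t. A x <= b, x >= 0' is:
  Dual:  min b^T y  s.t.  A^T y >= c,  y >= 0.

So the dual LP is:
  minimize  5y1 + 11y2 + 34y3
  subject to:
    y1 + 3y3 >= 6
    y2 + 2y3 >= 5
    y1, y2, y3 >= 0

Solving the primal: x* = (4, 11).
  primal value c^T x* = 79.
Solving the dual: y* = (0, 1, 2).
  dual value b^T y* = 79.
Strong duality: c^T x* = b^T y*. Confirmed.

79


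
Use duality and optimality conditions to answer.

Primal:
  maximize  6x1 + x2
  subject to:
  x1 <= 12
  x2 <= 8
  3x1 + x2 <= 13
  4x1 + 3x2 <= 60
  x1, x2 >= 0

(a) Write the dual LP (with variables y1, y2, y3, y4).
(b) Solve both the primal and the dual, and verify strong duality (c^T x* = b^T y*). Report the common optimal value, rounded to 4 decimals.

The standard primal-dual pair for 'max c^T x s.t. A x <= b, x >= 0' is:
  Dual:  min b^T y  s.t.  A^T y >= c,  y >= 0.

So the dual LP is:
  minimize  12y1 + 8y2 + 13y3 + 60y4
  subject to:
    y1 + 3y3 + 4y4 >= 6
    y2 + y3 + 3y4 >= 1
    y1, y2, y3, y4 >= 0

Solving the primal: x* = (4.3333, 0).
  primal value c^T x* = 26.
Solving the dual: y* = (0, 0, 2, 0).
  dual value b^T y* = 26.
Strong duality: c^T x* = b^T y*. Confirmed.

26


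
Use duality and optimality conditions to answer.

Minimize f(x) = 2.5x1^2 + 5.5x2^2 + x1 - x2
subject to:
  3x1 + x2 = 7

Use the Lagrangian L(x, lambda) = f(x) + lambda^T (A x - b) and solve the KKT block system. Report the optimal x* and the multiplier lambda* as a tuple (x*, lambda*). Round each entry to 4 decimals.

Form the Lagrangian:
  L(x, lambda) = (1/2) x^T Q x + c^T x + lambda^T (A x - b)
Stationarity (grad_x L = 0): Q x + c + A^T lambda = 0.
Primal feasibility: A x = b.

This gives the KKT block system:
  [ Q   A^T ] [ x     ]   [-c ]
  [ A    0  ] [ lambda ] = [ b ]

Solving the linear system:
  x*      = (2.1827, 0.4519)
  lambda* = (-3.9712)
  f(x*)   = 14.7644

x* = (2.1827, 0.4519), lambda* = (-3.9712)


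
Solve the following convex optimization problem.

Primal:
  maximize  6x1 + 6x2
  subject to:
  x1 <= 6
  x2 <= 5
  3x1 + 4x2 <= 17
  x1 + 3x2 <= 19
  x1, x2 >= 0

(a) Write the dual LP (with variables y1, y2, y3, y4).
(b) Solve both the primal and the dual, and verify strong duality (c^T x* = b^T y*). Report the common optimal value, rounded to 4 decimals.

The standard primal-dual pair for 'max c^T x s.t. A x <= b, x >= 0' is:
  Dual:  min b^T y  s.t.  A^T y >= c,  y >= 0.

So the dual LP is:
  minimize  6y1 + 5y2 + 17y3 + 19y4
  subject to:
    y1 + 3y3 + y4 >= 6
    y2 + 4y3 + 3y4 >= 6
    y1, y2, y3, y4 >= 0

Solving the primal: x* = (5.6667, 0).
  primal value c^T x* = 34.
Solving the dual: y* = (0, 0, 2, 0).
  dual value b^T y* = 34.
Strong duality: c^T x* = b^T y*. Confirmed.

34


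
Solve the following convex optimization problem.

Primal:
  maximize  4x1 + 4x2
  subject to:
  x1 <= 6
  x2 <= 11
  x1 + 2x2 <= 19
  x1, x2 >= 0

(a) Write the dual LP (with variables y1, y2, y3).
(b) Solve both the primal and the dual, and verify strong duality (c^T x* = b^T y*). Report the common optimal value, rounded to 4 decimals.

The standard primal-dual pair for 'max c^T x s.t. A x <= b, x >= 0' is:
  Dual:  min b^T y  s.t.  A^T y >= c,  y >= 0.

So the dual LP is:
  minimize  6y1 + 11y2 + 19y3
  subject to:
    y1 + y3 >= 4
    y2 + 2y3 >= 4
    y1, y2, y3 >= 0

Solving the primal: x* = (6, 6.5).
  primal value c^T x* = 50.
Solving the dual: y* = (2, 0, 2).
  dual value b^T y* = 50.
Strong duality: c^T x* = b^T y*. Confirmed.

50


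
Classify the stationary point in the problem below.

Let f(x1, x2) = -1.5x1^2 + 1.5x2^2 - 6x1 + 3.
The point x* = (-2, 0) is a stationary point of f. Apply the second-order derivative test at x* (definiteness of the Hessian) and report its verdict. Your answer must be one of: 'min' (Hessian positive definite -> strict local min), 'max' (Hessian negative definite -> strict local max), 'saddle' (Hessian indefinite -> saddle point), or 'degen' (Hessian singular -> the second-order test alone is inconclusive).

Compute the Hessian H = grad^2 f:
  H = [[-3, 0], [0, 3]]
Verify stationarity: grad f(x*) = H x* + g = (0, 0).
Eigenvalues of H: -3, 3.
Eigenvalues have mixed signs, so H is indefinite -> x* is a saddle point.

saddle


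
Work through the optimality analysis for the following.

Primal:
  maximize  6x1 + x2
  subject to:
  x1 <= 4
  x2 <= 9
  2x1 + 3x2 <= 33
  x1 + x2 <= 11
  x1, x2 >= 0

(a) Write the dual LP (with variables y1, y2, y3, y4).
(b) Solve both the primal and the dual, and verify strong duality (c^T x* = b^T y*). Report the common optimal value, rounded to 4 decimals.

The standard primal-dual pair for 'max c^T x s.t. A x <= b, x >= 0' is:
  Dual:  min b^T y  s.t.  A^T y >= c,  y >= 0.

So the dual LP is:
  minimize  4y1 + 9y2 + 33y3 + 11y4
  subject to:
    y1 + 2y3 + y4 >= 6
    y2 + 3y3 + y4 >= 1
    y1, y2, y3, y4 >= 0

Solving the primal: x* = (4, 7).
  primal value c^T x* = 31.
Solving the dual: y* = (5, 0, 0, 1).
  dual value b^T y* = 31.
Strong duality: c^T x* = b^T y*. Confirmed.

31


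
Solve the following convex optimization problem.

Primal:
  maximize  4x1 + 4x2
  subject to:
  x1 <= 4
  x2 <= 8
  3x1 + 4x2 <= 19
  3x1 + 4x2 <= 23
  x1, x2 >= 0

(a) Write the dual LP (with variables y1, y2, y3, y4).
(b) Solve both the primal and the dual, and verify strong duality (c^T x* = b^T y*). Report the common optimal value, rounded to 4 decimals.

The standard primal-dual pair for 'max c^T x s.t. A x <= b, x >= 0' is:
  Dual:  min b^T y  s.t.  A^T y >= c,  y >= 0.

So the dual LP is:
  minimize  4y1 + 8y2 + 19y3 + 23y4
  subject to:
    y1 + 3y3 + 3y4 >= 4
    y2 + 4y3 + 4y4 >= 4
    y1, y2, y3, y4 >= 0

Solving the primal: x* = (4, 1.75).
  primal value c^T x* = 23.
Solving the dual: y* = (1, 0, 1, 0).
  dual value b^T y* = 23.
Strong duality: c^T x* = b^T y*. Confirmed.

23


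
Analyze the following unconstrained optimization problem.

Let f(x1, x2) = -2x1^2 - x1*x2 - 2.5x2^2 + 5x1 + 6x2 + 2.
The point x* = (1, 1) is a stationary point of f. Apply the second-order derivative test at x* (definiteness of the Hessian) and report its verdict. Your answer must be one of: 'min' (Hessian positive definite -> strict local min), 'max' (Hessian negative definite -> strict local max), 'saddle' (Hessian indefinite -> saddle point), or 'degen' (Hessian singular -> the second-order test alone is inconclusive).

Compute the Hessian H = grad^2 f:
  H = [[-4, -1], [-1, -5]]
Verify stationarity: grad f(x*) = H x* + g = (0, 0).
Eigenvalues of H: -5.618, -3.382.
Both eigenvalues < 0, so H is negative definite -> x* is a strict local max.

max


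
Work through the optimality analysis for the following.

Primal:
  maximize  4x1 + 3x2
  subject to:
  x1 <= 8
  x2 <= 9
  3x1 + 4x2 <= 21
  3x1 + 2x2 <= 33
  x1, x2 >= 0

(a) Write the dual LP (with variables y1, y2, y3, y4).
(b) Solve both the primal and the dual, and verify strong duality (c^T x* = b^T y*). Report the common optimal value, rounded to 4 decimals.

The standard primal-dual pair for 'max c^T x s.t. A x <= b, x >= 0' is:
  Dual:  min b^T y  s.t.  A^T y >= c,  y >= 0.

So the dual LP is:
  minimize  8y1 + 9y2 + 21y3 + 33y4
  subject to:
    y1 + 3y3 + 3y4 >= 4
    y2 + 4y3 + 2y4 >= 3
    y1, y2, y3, y4 >= 0

Solving the primal: x* = (7, 0).
  primal value c^T x* = 28.
Solving the dual: y* = (0, 0, 1.3333, 0).
  dual value b^T y* = 28.
Strong duality: c^T x* = b^T y*. Confirmed.

28


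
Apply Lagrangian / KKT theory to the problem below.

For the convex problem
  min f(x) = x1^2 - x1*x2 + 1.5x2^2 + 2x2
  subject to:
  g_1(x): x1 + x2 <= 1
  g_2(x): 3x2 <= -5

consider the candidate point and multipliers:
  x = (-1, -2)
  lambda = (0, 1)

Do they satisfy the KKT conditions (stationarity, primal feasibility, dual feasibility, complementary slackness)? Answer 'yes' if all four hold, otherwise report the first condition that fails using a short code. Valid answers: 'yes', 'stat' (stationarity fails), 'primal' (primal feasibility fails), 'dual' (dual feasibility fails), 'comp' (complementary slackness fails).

Gradient of f: grad f(x) = Q x + c = (0, -3)
Constraint values g_i(x) = a_i^T x - b_i:
  g_1((-1, -2)) = -4
  g_2((-1, -2)) = -1
Stationarity residual: grad f(x) + sum_i lambda_i a_i = (0, 0)
  -> stationarity OK
Primal feasibility (all g_i <= 0): OK
Dual feasibility (all lambda_i >= 0): OK
Complementary slackness (lambda_i * g_i(x) = 0 for all i): FAILS

Verdict: the first failing condition is complementary_slackness -> comp.

comp


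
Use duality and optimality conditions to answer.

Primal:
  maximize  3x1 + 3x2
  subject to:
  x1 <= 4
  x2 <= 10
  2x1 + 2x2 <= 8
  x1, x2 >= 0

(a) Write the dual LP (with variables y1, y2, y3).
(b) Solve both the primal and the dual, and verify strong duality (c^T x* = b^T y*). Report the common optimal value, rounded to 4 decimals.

The standard primal-dual pair for 'max c^T x s.t. A x <= b, x >= 0' is:
  Dual:  min b^T y  s.t.  A^T y >= c,  y >= 0.

So the dual LP is:
  minimize  4y1 + 10y2 + 8y3
  subject to:
    y1 + 2y3 >= 3
    y2 + 2y3 >= 3
    y1, y2, y3 >= 0

Solving the primal: x* = (0, 4).
  primal value c^T x* = 12.
Solving the dual: y* = (0, 0, 1.5).
  dual value b^T y* = 12.
Strong duality: c^T x* = b^T y*. Confirmed.

12


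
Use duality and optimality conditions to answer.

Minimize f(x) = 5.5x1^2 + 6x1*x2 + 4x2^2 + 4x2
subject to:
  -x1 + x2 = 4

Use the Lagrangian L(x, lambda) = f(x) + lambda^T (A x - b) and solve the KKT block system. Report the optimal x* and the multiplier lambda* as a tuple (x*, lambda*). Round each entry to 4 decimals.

Form the Lagrangian:
  L(x, lambda) = (1/2) x^T Q x + c^T x + lambda^T (A x - b)
Stationarity (grad_x L = 0): Q x + c + A^T lambda = 0.
Primal feasibility: A x = b.

This gives the KKT block system:
  [ Q   A^T ] [ x     ]   [-c ]
  [ A    0  ] [ lambda ] = [ b ]

Solving the linear system:
  x*      = (-1.9355, 2.0645)
  lambda* = (-8.9032)
  f(x*)   = 21.9355

x* = (-1.9355, 2.0645), lambda* = (-8.9032)


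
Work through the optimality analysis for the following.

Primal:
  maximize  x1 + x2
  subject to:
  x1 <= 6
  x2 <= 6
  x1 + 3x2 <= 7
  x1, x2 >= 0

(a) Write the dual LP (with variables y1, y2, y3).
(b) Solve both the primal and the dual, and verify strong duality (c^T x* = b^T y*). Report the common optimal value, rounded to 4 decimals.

The standard primal-dual pair for 'max c^T x s.t. A x <= b, x >= 0' is:
  Dual:  min b^T y  s.t.  A^T y >= c,  y >= 0.

So the dual LP is:
  minimize  6y1 + 6y2 + 7y3
  subject to:
    y1 + y3 >= 1
    y2 + 3y3 >= 1
    y1, y2, y3 >= 0

Solving the primal: x* = (6, 0.3333).
  primal value c^T x* = 6.3333.
Solving the dual: y* = (0.6667, 0, 0.3333).
  dual value b^T y* = 6.3333.
Strong duality: c^T x* = b^T y*. Confirmed.

6.3333


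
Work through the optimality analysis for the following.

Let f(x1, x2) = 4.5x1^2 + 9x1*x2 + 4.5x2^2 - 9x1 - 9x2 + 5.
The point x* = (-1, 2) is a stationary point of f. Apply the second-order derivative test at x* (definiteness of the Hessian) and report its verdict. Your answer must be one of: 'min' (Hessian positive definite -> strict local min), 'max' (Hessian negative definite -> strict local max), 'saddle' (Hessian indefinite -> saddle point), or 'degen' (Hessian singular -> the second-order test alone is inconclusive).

Compute the Hessian H = grad^2 f:
  H = [[9, 9], [9, 9]]
Verify stationarity: grad f(x*) = H x* + g = (0, 0).
Eigenvalues of H: 0, 18.
H has a zero eigenvalue (singular; positive semidefinite but not definite), so H is neither positive definite, negative definite, nor indefinite. The second-order test alone is inconclusive -> degen.
(Indeed, f is constant along the null direction of H through x*, so x* is not a strict local extremum.)

degen


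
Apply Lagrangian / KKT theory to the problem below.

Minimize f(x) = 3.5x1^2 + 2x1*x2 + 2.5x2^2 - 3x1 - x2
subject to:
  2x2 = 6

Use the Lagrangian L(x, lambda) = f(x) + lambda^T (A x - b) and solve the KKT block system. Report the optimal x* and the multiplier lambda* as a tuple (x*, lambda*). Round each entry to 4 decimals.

Form the Lagrangian:
  L(x, lambda) = (1/2) x^T Q x + c^T x + lambda^T (A x - b)
Stationarity (grad_x L = 0): Q x + c + A^T lambda = 0.
Primal feasibility: A x = b.

This gives the KKT block system:
  [ Q   A^T ] [ x     ]   [-c ]
  [ A    0  ] [ lambda ] = [ b ]

Solving the linear system:
  x*      = (-0.4286, 3)
  lambda* = (-6.5714)
  f(x*)   = 18.8571

x* = (-0.4286, 3), lambda* = (-6.5714)


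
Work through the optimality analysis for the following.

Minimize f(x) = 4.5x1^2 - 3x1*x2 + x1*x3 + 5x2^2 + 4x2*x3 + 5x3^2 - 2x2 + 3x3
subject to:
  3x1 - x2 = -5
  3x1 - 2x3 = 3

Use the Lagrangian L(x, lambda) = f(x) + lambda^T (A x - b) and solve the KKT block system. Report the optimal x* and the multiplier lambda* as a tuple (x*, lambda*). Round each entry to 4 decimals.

Form the Lagrangian:
  L(x, lambda) = (1/2) x^T Q x + c^T x + lambda^T (A x - b)
Stationarity (grad_x L = 0): Q x + c + A^T lambda = 0.
Primal feasibility: A x = b.

This gives the KKT block system:
  [ Q   A^T ] [ x     ]   [-c ]
  [ A    0  ] [ lambda ] = [ b ]

Solving the linear system:
  x*      = (-0.8526, 2.4421, -2.7789)
  lambda* = (13.8632, -7.9368)
  f(x*)   = 39.9526

x* = (-0.8526, 2.4421, -2.7789), lambda* = (13.8632, -7.9368)


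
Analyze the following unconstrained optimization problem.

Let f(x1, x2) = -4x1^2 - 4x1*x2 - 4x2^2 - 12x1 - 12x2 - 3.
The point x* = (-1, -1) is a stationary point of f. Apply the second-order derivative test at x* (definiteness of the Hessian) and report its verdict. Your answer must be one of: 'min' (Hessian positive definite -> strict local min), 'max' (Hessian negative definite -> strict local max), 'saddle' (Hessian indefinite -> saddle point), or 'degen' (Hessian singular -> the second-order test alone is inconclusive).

Compute the Hessian H = grad^2 f:
  H = [[-8, -4], [-4, -8]]
Verify stationarity: grad f(x*) = H x* + g = (0, 0).
Eigenvalues of H: -12, -4.
Both eigenvalues < 0, so H is negative definite -> x* is a strict local max.

max


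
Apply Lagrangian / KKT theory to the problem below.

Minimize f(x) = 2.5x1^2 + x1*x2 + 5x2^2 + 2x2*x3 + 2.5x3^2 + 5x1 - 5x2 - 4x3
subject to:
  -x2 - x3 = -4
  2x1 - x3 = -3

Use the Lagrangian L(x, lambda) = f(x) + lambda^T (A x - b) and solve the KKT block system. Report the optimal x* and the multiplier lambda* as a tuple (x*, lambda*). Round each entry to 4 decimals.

Form the Lagrangian:
  L(x, lambda) = (1/2) x^T Q x + c^T x + lambda^T (A x - b)
Stationarity (grad_x L = 0): Q x + c + A^T lambda = 0.
Primal feasibility: A x = b.

This gives the KKT block system:
  [ Q   A^T ] [ x     ]   [-c ]
  [ A    0  ] [ lambda ] = [ b ]

Solving the linear system:
  x*      = (-0.2222, 1.4444, 2.5556)
  lambda* = (14.3333, -2.6667)
  f(x*)   = 15.3889

x* = (-0.2222, 1.4444, 2.5556), lambda* = (14.3333, -2.6667)


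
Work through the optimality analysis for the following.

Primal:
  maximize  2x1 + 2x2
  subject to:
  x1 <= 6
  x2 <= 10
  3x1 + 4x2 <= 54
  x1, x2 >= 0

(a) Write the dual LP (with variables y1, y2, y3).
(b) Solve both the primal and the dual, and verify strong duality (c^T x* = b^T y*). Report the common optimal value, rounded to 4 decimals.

The standard primal-dual pair for 'max c^T x s.t. A x <= b, x >= 0' is:
  Dual:  min b^T y  s.t.  A^T y >= c,  y >= 0.

So the dual LP is:
  minimize  6y1 + 10y2 + 54y3
  subject to:
    y1 + 3y3 >= 2
    y2 + 4y3 >= 2
    y1, y2, y3 >= 0

Solving the primal: x* = (6, 9).
  primal value c^T x* = 30.
Solving the dual: y* = (0.5, 0, 0.5).
  dual value b^T y* = 30.
Strong duality: c^T x* = b^T y*. Confirmed.

30


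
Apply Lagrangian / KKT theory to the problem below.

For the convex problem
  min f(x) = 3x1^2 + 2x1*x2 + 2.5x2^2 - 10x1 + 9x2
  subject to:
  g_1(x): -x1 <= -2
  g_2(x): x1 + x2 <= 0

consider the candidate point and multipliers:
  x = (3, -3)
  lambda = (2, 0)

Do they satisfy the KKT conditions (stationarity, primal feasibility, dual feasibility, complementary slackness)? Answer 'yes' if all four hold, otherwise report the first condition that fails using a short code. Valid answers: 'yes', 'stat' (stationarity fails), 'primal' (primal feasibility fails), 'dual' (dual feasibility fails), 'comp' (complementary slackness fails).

Gradient of f: grad f(x) = Q x + c = (2, 0)
Constraint values g_i(x) = a_i^T x - b_i:
  g_1((3, -3)) = -1
  g_2((3, -3)) = 0
Stationarity residual: grad f(x) + sum_i lambda_i a_i = (0, 0)
  -> stationarity OK
Primal feasibility (all g_i <= 0): OK
Dual feasibility (all lambda_i >= 0): OK
Complementary slackness (lambda_i * g_i(x) = 0 for all i): FAILS

Verdict: the first failing condition is complementary_slackness -> comp.

comp


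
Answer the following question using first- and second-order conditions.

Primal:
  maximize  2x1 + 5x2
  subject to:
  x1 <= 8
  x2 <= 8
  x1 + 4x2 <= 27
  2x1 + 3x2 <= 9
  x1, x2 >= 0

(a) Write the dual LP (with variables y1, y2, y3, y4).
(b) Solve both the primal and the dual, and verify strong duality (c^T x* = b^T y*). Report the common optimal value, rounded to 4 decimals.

The standard primal-dual pair for 'max c^T x s.t. A x <= b, x >= 0' is:
  Dual:  min b^T y  s.t.  A^T y >= c,  y >= 0.

So the dual LP is:
  minimize  8y1 + 8y2 + 27y3 + 9y4
  subject to:
    y1 + y3 + 2y4 >= 2
    y2 + 4y3 + 3y4 >= 5
    y1, y2, y3, y4 >= 0

Solving the primal: x* = (0, 3).
  primal value c^T x* = 15.
Solving the dual: y* = (0, 0, 0, 1.6667).
  dual value b^T y* = 15.
Strong duality: c^T x* = b^T y*. Confirmed.

15
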